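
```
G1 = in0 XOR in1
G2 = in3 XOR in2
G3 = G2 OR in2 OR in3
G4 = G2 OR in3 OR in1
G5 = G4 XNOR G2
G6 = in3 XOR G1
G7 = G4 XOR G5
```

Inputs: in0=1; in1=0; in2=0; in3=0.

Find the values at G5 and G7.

G2 = in3 XOR in2 = 0 XOR 0 = 0
G4 = G2 OR in3 OR in1 = 0 OR 0 OR 0 = 0
G5 = G4 XNOR G2 = 0 XNOR 0 = 1
G7 = G4 XOR G5 = 0 XOR 1 = 1

G5 = 1, G7 = 1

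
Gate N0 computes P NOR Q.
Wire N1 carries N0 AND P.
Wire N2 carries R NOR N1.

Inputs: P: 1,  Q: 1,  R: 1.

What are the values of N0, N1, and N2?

N0 = P NOR Q = 1 NOR 1 = 0
N1 = N0 AND P = 0 AND 1 = 0
N2 = R NOR N1 = 1 NOR 0 = 0

N0 = 0, N1 = 0, N2 = 0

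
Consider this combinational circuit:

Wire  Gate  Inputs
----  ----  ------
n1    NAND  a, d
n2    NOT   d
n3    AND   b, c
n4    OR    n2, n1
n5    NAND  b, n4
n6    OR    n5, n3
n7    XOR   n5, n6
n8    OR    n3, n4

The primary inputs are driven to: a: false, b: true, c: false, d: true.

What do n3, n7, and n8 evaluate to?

n1 = a NAND d = false NAND true = true
n2 = NOT d = NOT true = false
n3 = b AND c = true AND false = false
n4 = n2 OR n1 = false OR true = true
n5 = b NAND n4 = true NAND true = false
n6 = n5 OR n3 = false OR false = false
n7 = n5 XOR n6 = false XOR false = false
n8 = n3 OR n4 = false OR true = true

n3 = false, n7 = false, n8 = true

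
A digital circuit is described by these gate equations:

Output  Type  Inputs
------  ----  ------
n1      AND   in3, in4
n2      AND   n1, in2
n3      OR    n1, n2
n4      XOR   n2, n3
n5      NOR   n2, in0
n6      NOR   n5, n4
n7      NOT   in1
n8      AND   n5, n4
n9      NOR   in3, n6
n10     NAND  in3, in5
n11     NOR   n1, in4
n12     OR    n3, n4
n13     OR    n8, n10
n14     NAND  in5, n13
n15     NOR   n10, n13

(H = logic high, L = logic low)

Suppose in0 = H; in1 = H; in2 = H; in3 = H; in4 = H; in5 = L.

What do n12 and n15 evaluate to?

n1 = in3 AND in4 = H AND H = H
n2 = n1 AND in2 = H AND H = H
n3 = n1 OR n2 = H OR H = H
n4 = n2 XOR n3 = H XOR H = L
n5 = n2 NOR in0 = H NOR H = L
n8 = n5 AND n4 = L AND L = L
n10 = in3 NAND in5 = H NAND L = H
n12 = n3 OR n4 = H OR L = H
n13 = n8 OR n10 = L OR H = H
n15 = n10 NOR n13 = H NOR H = L

n12 = H; n15 = L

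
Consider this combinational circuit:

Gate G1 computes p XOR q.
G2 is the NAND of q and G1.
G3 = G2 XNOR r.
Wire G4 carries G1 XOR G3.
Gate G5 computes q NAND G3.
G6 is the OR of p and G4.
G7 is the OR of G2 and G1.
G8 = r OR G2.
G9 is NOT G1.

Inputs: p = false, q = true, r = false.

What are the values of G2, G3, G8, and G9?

G1 = p XOR q = false XOR true = true
G2 = q NAND G1 = true NAND true = false
G3 = G2 XNOR r = false XNOR false = true
G8 = r OR G2 = false OR false = false
G9 = NOT G1 = NOT true = false

G2 = false  G3 = true  G8 = false  G9 = false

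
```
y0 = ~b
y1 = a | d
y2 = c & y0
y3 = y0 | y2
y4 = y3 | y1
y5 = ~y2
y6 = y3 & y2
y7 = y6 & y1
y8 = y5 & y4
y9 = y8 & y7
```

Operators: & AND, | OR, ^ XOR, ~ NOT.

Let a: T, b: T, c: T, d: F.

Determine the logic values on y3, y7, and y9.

y0 = NOT b = NOT T = F
y1 = a OR d = T OR F = T
y2 = c AND y0 = T AND F = F
y3 = y0 OR y2 = F OR F = F
y4 = y3 OR y1 = F OR T = T
y5 = NOT y2 = NOT F = T
y6 = y3 AND y2 = F AND F = F
y7 = y6 AND y1 = F AND T = F
y8 = y5 AND y4 = T AND T = T
y9 = y8 AND y7 = T AND F = F

y3 = F  y7 = F  y9 = F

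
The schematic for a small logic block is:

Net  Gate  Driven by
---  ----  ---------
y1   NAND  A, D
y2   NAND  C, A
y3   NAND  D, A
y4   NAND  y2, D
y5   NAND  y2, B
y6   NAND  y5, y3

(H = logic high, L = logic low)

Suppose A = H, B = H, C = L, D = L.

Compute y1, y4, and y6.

y1 = A NAND D = H NAND L = H
y2 = C NAND A = L NAND H = H
y3 = D NAND A = L NAND H = H
y4 = y2 NAND D = H NAND L = H
y5 = y2 NAND B = H NAND H = L
y6 = y5 NAND y3 = L NAND H = H

y1 = H; y4 = H; y6 = H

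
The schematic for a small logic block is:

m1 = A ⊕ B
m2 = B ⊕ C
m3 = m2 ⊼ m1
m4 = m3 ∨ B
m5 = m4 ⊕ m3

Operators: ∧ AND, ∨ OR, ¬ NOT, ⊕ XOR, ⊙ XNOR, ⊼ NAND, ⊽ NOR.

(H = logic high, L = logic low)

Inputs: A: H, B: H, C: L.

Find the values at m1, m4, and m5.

m1 = L, m4 = H, m5 = L

m1 = A XOR B = H XOR H = L
m2 = B XOR C = H XOR L = H
m3 = m2 NAND m1 = H NAND L = H
m4 = m3 OR B = H OR H = H
m5 = m4 XOR m3 = H XOR H = L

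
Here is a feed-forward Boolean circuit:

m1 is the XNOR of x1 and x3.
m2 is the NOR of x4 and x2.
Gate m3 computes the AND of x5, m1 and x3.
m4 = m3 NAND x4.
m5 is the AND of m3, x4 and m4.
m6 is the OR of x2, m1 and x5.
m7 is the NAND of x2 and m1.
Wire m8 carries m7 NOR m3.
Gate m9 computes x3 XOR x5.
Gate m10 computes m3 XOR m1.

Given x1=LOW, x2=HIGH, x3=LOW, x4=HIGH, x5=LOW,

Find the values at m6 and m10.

m6 = HIGH, m10 = HIGH

m1 = x1 XNOR x3 = LOW XNOR LOW = HIGH
m3 = x5 AND m1 AND x3 = LOW AND HIGH AND LOW = LOW
m6 = x2 OR m1 OR x5 = HIGH OR HIGH OR LOW = HIGH
m10 = m3 XOR m1 = LOW XOR HIGH = HIGH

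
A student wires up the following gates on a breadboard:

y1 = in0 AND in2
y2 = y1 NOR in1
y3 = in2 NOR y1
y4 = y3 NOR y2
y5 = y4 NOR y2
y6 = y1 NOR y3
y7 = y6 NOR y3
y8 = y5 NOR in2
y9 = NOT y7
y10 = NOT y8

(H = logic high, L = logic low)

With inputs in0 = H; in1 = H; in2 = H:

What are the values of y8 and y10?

y8 = L, y10 = H

y1 = in0 AND in2 = H AND H = H
y2 = y1 NOR in1 = H NOR H = L
y3 = in2 NOR y1 = H NOR H = L
y4 = y3 NOR y2 = L NOR L = H
y5 = y4 NOR y2 = H NOR L = L
y8 = y5 NOR in2 = L NOR H = L
y10 = NOT y8 = NOT L = H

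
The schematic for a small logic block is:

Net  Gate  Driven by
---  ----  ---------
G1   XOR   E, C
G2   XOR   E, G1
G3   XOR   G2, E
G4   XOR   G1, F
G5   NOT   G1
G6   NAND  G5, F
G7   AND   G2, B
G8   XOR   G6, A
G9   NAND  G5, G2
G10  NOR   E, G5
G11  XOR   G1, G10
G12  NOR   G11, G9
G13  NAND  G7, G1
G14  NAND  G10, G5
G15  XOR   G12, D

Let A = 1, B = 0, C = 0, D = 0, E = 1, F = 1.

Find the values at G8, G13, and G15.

G1 = E XOR C = 1 XOR 0 = 1
G2 = E XOR G1 = 1 XOR 1 = 0
G5 = NOT G1 = NOT 1 = 0
G6 = G5 NAND F = 0 NAND 1 = 1
G7 = G2 AND B = 0 AND 0 = 0
G8 = G6 XOR A = 1 XOR 1 = 0
G9 = G5 NAND G2 = 0 NAND 0 = 1
G10 = E NOR G5 = 1 NOR 0 = 0
G11 = G1 XOR G10 = 1 XOR 0 = 1
G12 = G11 NOR G9 = 1 NOR 1 = 0
G13 = G7 NAND G1 = 0 NAND 1 = 1
G15 = G12 XOR D = 0 XOR 0 = 0

G8 = 0, G13 = 1, G15 = 0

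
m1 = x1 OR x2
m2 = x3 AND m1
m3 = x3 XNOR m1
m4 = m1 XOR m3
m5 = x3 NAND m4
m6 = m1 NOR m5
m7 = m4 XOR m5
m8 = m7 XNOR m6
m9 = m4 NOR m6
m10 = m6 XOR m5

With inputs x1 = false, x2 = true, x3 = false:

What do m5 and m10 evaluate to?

m1 = x1 OR x2 = false OR true = true
m3 = x3 XNOR m1 = false XNOR true = false
m4 = m1 XOR m3 = true XOR false = true
m5 = x3 NAND m4 = false NAND true = true
m6 = m1 NOR m5 = true NOR true = false
m10 = m6 XOR m5 = false XOR true = true

m5 = true, m10 = true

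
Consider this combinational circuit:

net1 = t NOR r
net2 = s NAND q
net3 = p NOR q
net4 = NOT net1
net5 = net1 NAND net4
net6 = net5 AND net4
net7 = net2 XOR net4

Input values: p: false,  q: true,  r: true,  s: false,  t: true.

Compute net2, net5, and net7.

net1 = t NOR r = true NOR true = false
net2 = s NAND q = false NAND true = true
net4 = NOT net1 = NOT false = true
net5 = net1 NAND net4 = false NAND true = true
net7 = net2 XOR net4 = true XOR true = false

net2 = true, net5 = true, net7 = false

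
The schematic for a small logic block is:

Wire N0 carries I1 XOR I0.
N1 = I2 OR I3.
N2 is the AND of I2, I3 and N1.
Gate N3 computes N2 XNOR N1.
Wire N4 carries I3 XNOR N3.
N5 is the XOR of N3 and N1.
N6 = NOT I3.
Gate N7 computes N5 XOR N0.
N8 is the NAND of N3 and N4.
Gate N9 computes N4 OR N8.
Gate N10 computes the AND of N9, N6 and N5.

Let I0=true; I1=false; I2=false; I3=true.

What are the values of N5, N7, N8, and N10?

N0 = I1 XOR I0 = false XOR true = true
N1 = I2 OR I3 = false OR true = true
N2 = I2 AND I3 AND N1 = false AND true AND true = false
N3 = N2 XNOR N1 = false XNOR true = false
N4 = I3 XNOR N3 = true XNOR false = false
N5 = N3 XOR N1 = false XOR true = true
N6 = NOT I3 = NOT true = false
N7 = N5 XOR N0 = true XOR true = false
N8 = N3 NAND N4 = false NAND false = true
N9 = N4 OR N8 = false OR true = true
N10 = N9 AND N6 AND N5 = true AND false AND true = false

N5 = true, N7 = false, N8 = true, N10 = false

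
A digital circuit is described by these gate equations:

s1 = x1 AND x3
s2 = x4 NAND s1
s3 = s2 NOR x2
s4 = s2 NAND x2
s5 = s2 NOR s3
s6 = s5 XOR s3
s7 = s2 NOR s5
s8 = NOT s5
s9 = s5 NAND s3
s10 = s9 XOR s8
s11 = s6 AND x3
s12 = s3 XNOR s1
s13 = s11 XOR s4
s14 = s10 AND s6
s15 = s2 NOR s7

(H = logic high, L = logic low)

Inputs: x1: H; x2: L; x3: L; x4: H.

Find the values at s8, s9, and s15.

s8 = H  s9 = H  s15 = L

s1 = x1 AND x3 = H AND L = L
s2 = x4 NAND s1 = H NAND L = H
s3 = s2 NOR x2 = H NOR L = L
s5 = s2 NOR s3 = H NOR L = L
s7 = s2 NOR s5 = H NOR L = L
s8 = NOT s5 = NOT L = H
s9 = s5 NAND s3 = L NAND L = H
s15 = s2 NOR s7 = H NOR L = L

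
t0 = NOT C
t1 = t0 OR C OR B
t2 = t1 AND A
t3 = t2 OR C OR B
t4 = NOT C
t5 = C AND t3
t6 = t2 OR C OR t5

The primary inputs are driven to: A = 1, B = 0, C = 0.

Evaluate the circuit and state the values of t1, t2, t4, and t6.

t1 = 1  t2 = 1  t4 = 1  t6 = 1

t0 = NOT C = NOT 0 = 1
t1 = t0 OR C OR B = 1 OR 0 OR 0 = 1
t2 = t1 AND A = 1 AND 1 = 1
t3 = t2 OR C OR B = 1 OR 0 OR 0 = 1
t4 = NOT C = NOT 0 = 1
t5 = C AND t3 = 0 AND 1 = 0
t6 = t2 OR C OR t5 = 1 OR 0 OR 0 = 1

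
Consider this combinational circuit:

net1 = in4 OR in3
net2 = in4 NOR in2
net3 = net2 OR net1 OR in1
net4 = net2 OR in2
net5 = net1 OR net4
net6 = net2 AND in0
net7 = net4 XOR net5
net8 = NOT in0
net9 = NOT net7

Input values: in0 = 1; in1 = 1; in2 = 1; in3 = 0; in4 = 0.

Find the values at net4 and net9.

net1 = in4 OR in3 = 0 OR 0 = 0
net2 = in4 NOR in2 = 0 NOR 1 = 0
net4 = net2 OR in2 = 0 OR 1 = 1
net5 = net1 OR net4 = 0 OR 1 = 1
net7 = net4 XOR net5 = 1 XOR 1 = 0
net9 = NOT net7 = NOT 0 = 1

net4 = 1, net9 = 1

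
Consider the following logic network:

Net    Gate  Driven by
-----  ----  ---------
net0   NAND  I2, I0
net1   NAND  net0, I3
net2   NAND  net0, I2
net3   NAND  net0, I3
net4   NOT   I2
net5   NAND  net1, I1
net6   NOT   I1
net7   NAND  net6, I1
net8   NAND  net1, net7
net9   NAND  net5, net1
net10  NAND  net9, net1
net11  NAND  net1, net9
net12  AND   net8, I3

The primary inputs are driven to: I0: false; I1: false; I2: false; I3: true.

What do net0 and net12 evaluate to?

net0 = true, net12 = true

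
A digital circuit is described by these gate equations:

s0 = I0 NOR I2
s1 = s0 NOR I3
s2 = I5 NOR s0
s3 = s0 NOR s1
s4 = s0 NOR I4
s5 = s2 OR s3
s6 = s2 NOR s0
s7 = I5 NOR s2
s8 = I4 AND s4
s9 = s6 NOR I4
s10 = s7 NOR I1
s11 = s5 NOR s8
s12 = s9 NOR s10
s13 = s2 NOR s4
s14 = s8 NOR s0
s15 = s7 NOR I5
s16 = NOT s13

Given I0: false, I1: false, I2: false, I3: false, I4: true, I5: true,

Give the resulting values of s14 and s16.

s0 = I0 NOR I2 = false NOR false = true
s2 = I5 NOR s0 = true NOR true = false
s4 = s0 NOR I4 = true NOR true = false
s8 = I4 AND s4 = true AND false = false
s13 = s2 NOR s4 = false NOR false = true
s14 = s8 NOR s0 = false NOR true = false
s16 = NOT s13 = NOT true = false

s14 = false  s16 = false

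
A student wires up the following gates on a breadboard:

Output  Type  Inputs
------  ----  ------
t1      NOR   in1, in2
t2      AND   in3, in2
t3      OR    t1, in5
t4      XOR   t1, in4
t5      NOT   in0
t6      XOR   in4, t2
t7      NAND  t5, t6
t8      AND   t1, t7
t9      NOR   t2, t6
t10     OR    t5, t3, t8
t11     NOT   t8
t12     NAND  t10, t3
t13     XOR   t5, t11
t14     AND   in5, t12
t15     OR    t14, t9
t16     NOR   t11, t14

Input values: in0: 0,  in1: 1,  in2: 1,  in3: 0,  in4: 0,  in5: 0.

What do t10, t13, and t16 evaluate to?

t1 = in1 NOR in2 = 1 NOR 1 = 0
t2 = in3 AND in2 = 0 AND 1 = 0
t3 = t1 OR in5 = 0 OR 0 = 0
t5 = NOT in0 = NOT 0 = 1
t6 = in4 XOR t2 = 0 XOR 0 = 0
t7 = t5 NAND t6 = 1 NAND 0 = 1
t8 = t1 AND t7 = 0 AND 1 = 0
t10 = t5 OR t3 OR t8 = 1 OR 0 OR 0 = 1
t11 = NOT t8 = NOT 0 = 1
t12 = t10 NAND t3 = 1 NAND 0 = 1
t13 = t5 XOR t11 = 1 XOR 1 = 0
t14 = in5 AND t12 = 0 AND 1 = 0
t16 = t11 NOR t14 = 1 NOR 0 = 0

t10 = 1; t13 = 0; t16 = 0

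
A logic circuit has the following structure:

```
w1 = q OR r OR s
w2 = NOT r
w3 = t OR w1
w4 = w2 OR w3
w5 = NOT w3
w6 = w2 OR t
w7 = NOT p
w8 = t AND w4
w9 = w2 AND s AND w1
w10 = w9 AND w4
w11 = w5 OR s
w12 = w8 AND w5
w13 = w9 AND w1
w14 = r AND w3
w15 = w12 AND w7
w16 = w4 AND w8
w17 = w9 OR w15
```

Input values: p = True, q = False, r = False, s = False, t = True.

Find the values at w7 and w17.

w7 = False; w17 = False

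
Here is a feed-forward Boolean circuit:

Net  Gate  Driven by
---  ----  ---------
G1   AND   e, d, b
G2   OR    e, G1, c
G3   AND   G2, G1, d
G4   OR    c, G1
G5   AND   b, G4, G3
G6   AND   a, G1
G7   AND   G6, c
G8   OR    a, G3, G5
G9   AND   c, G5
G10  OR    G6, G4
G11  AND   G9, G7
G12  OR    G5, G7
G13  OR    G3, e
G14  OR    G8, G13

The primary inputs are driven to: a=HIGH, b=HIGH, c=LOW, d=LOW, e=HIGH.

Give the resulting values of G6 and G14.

G6 = LOW; G14 = HIGH

G1 = e AND d AND b = HIGH AND LOW AND HIGH = LOW
G2 = e OR G1 OR c = HIGH OR LOW OR LOW = HIGH
G3 = G2 AND G1 AND d = HIGH AND LOW AND LOW = LOW
G4 = c OR G1 = LOW OR LOW = LOW
G5 = b AND G4 AND G3 = HIGH AND LOW AND LOW = LOW
G6 = a AND G1 = HIGH AND LOW = LOW
G8 = a OR G3 OR G5 = HIGH OR LOW OR LOW = HIGH
G13 = G3 OR e = LOW OR HIGH = HIGH
G14 = G8 OR G13 = HIGH OR HIGH = HIGH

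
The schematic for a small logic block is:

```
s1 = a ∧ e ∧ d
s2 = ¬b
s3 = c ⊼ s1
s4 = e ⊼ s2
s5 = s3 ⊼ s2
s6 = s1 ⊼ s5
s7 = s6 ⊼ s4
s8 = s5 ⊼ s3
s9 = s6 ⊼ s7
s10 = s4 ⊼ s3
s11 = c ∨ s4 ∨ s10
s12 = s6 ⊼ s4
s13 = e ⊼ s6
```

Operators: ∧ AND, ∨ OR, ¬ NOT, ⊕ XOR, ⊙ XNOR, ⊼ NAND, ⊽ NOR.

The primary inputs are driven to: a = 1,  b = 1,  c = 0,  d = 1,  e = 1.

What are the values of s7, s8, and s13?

s1 = a AND e AND d = 1 AND 1 AND 1 = 1
s2 = NOT b = NOT 1 = 0
s3 = c NAND s1 = 0 NAND 1 = 1
s4 = e NAND s2 = 1 NAND 0 = 1
s5 = s3 NAND s2 = 1 NAND 0 = 1
s6 = s1 NAND s5 = 1 NAND 1 = 0
s7 = s6 NAND s4 = 0 NAND 1 = 1
s8 = s5 NAND s3 = 1 NAND 1 = 0
s13 = e NAND s6 = 1 NAND 0 = 1

s7 = 1, s8 = 0, s13 = 1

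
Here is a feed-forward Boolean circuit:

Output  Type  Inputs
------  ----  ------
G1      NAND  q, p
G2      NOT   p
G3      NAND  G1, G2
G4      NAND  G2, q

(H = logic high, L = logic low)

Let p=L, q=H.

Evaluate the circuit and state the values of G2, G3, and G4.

G1 = q NAND p = H NAND L = H
G2 = NOT p = NOT L = H
G3 = G1 NAND G2 = H NAND H = L
G4 = G2 NAND q = H NAND H = L

G2 = H, G3 = L, G4 = L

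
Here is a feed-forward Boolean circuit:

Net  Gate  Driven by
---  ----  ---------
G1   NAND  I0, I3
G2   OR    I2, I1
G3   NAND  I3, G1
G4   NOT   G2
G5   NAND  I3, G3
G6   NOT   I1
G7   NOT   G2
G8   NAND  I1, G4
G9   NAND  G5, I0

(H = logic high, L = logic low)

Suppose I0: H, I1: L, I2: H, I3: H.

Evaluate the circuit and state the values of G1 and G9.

G1 = L  G9 = H

G1 = I0 NAND I3 = H NAND H = L
G3 = I3 NAND G1 = H NAND L = H
G5 = I3 NAND G3 = H NAND H = L
G9 = G5 NAND I0 = L NAND H = H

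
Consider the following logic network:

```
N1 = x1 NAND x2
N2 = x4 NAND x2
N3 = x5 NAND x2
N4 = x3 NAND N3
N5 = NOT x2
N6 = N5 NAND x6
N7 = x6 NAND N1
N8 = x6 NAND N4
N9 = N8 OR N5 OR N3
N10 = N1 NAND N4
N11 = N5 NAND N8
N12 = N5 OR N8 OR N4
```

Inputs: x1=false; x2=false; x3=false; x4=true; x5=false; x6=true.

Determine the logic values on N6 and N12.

N6 = false, N12 = true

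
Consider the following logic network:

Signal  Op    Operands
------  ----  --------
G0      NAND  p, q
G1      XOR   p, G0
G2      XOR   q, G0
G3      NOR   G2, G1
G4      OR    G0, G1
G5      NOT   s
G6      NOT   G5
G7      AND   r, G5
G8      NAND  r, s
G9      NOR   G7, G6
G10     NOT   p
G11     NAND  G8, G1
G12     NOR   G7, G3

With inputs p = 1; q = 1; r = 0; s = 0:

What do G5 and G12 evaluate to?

G0 = p NAND q = 1 NAND 1 = 0
G1 = p XOR G0 = 1 XOR 0 = 1
G2 = q XOR G0 = 1 XOR 0 = 1
G3 = G2 NOR G1 = 1 NOR 1 = 0
G5 = NOT s = NOT 0 = 1
G7 = r AND G5 = 0 AND 1 = 0
G12 = G7 NOR G3 = 0 NOR 0 = 1

G5 = 1, G12 = 1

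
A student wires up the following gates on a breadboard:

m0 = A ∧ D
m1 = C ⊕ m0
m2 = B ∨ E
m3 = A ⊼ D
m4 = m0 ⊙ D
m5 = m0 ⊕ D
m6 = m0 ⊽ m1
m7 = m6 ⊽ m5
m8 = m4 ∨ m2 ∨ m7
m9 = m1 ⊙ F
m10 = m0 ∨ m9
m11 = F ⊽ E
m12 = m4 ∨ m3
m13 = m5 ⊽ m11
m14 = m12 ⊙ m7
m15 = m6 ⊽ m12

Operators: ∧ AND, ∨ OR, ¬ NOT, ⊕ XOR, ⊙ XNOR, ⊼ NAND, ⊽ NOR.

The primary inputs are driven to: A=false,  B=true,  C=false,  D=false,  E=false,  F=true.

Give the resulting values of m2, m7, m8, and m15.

m0 = A AND D = false AND false = false
m1 = C XOR m0 = false XOR false = false
m2 = B OR E = true OR false = true
m3 = A NAND D = false NAND false = true
m4 = m0 XNOR D = false XNOR false = true
m5 = m0 XOR D = false XOR false = false
m6 = m0 NOR m1 = false NOR false = true
m7 = m6 NOR m5 = true NOR false = false
m8 = m4 OR m2 OR m7 = true OR true OR false = true
m12 = m4 OR m3 = true OR true = true
m15 = m6 NOR m12 = true NOR true = false

m2 = true; m7 = false; m8 = true; m15 = false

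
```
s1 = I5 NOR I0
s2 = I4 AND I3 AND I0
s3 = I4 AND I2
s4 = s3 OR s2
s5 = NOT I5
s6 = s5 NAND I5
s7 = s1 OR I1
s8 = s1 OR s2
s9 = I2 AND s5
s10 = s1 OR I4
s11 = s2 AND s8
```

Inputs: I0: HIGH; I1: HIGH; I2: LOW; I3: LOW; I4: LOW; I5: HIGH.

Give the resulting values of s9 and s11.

s9 = LOW, s11 = LOW

s1 = I5 NOR I0 = HIGH NOR HIGH = LOW
s2 = I4 AND I3 AND I0 = LOW AND LOW AND HIGH = LOW
s5 = NOT I5 = NOT HIGH = LOW
s8 = s1 OR s2 = LOW OR LOW = LOW
s9 = I2 AND s5 = LOW AND LOW = LOW
s11 = s2 AND s8 = LOW AND LOW = LOW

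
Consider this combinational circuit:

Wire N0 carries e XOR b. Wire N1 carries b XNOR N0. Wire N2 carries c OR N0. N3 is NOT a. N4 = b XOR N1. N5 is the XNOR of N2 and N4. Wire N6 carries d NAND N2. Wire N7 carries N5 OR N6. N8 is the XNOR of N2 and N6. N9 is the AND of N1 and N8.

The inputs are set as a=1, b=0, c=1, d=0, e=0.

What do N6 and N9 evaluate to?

N6 = 1, N9 = 1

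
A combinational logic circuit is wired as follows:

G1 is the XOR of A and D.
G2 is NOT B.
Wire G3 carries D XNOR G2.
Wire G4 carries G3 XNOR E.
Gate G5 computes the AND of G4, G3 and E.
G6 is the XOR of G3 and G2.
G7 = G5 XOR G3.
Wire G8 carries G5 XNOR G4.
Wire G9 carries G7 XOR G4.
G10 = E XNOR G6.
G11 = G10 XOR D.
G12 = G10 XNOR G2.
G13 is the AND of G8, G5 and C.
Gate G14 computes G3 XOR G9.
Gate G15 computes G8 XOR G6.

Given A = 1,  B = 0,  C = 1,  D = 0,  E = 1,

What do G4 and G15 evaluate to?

G4 = 0  G15 = 0

G2 = NOT B = NOT 0 = 1
G3 = D XNOR G2 = 0 XNOR 1 = 0
G4 = G3 XNOR E = 0 XNOR 1 = 0
G5 = G4 AND G3 AND E = 0 AND 0 AND 1 = 0
G6 = G3 XOR G2 = 0 XOR 1 = 1
G8 = G5 XNOR G4 = 0 XNOR 0 = 1
G15 = G8 XOR G6 = 1 XOR 1 = 0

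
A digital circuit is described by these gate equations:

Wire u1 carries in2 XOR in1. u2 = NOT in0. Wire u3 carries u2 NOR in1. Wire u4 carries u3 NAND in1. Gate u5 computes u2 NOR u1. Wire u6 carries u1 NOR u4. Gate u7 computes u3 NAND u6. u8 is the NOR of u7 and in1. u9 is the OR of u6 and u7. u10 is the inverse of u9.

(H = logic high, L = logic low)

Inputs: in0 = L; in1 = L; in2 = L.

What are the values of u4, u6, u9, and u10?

u4 = H, u6 = L, u9 = H, u10 = L

u1 = in2 XOR in1 = L XOR L = L
u2 = NOT in0 = NOT L = H
u3 = u2 NOR in1 = H NOR L = L
u4 = u3 NAND in1 = L NAND L = H
u6 = u1 NOR u4 = L NOR H = L
u7 = u3 NAND u6 = L NAND L = H
u9 = u6 OR u7 = L OR H = H
u10 = NOT u9 = NOT H = L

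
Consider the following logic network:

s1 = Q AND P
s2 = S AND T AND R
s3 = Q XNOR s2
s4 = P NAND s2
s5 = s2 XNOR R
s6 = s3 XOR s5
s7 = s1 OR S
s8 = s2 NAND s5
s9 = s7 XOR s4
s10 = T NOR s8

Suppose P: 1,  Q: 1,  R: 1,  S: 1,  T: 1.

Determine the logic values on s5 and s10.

s2 = S AND T AND R = 1 AND 1 AND 1 = 1
s5 = s2 XNOR R = 1 XNOR 1 = 1
s8 = s2 NAND s5 = 1 NAND 1 = 0
s10 = T NOR s8 = 1 NOR 0 = 0

s5 = 1; s10 = 0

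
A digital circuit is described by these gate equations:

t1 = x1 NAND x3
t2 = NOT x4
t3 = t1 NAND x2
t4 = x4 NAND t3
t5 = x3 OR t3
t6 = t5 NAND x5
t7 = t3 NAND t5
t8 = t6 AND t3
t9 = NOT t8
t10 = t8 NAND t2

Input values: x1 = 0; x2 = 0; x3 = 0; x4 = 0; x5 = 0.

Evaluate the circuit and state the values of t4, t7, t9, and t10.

t1 = x1 NAND x3 = 0 NAND 0 = 1
t2 = NOT x4 = NOT 0 = 1
t3 = t1 NAND x2 = 1 NAND 0 = 1
t4 = x4 NAND t3 = 0 NAND 1 = 1
t5 = x3 OR t3 = 0 OR 1 = 1
t6 = t5 NAND x5 = 1 NAND 0 = 1
t7 = t3 NAND t5 = 1 NAND 1 = 0
t8 = t6 AND t3 = 1 AND 1 = 1
t9 = NOT t8 = NOT 1 = 0
t10 = t8 NAND t2 = 1 NAND 1 = 0

t4 = 1  t7 = 0  t9 = 0  t10 = 0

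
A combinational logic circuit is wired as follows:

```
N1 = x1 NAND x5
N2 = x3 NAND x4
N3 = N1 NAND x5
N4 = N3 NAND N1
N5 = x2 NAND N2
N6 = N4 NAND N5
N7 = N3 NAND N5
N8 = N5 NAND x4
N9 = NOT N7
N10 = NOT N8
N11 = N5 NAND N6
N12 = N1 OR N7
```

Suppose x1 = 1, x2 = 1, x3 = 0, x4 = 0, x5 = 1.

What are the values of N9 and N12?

N9 = 0; N12 = 1

N1 = x1 NAND x5 = 1 NAND 1 = 0
N2 = x3 NAND x4 = 0 NAND 0 = 1
N3 = N1 NAND x5 = 0 NAND 1 = 1
N5 = x2 NAND N2 = 1 NAND 1 = 0
N7 = N3 NAND N5 = 1 NAND 0 = 1
N9 = NOT N7 = NOT 1 = 0
N12 = N1 OR N7 = 0 OR 1 = 1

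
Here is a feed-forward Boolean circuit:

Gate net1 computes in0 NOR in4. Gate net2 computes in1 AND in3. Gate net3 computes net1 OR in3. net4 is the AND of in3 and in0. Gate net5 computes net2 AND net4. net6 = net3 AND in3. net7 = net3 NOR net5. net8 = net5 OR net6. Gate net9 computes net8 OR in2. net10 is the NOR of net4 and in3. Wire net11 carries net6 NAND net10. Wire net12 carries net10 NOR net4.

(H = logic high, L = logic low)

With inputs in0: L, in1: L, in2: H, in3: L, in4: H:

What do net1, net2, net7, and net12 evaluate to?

net1 = L; net2 = L; net7 = H; net12 = L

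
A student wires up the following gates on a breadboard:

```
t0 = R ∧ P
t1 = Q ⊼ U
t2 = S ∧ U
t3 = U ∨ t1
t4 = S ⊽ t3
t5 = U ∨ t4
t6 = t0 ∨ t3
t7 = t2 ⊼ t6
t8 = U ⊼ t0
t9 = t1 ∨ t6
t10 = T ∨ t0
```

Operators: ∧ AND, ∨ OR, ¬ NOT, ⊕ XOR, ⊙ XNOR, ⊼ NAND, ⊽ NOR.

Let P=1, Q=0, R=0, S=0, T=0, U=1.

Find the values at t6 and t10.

t0 = R AND P = 0 AND 1 = 0
t1 = Q NAND U = 0 NAND 1 = 1
t3 = U OR t1 = 1 OR 1 = 1
t6 = t0 OR t3 = 0 OR 1 = 1
t10 = T OR t0 = 0 OR 0 = 0

t6 = 1, t10 = 0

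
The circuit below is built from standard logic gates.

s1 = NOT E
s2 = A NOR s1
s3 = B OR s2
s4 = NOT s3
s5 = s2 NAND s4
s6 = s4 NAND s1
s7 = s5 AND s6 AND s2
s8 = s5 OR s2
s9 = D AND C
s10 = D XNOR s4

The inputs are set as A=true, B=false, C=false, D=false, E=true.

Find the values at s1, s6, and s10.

s1 = false, s6 = true, s10 = false

s1 = NOT E = NOT true = false
s2 = A NOR s1 = true NOR false = false
s3 = B OR s2 = false OR false = false
s4 = NOT s3 = NOT false = true
s6 = s4 NAND s1 = true NAND false = true
s10 = D XNOR s4 = false XNOR true = false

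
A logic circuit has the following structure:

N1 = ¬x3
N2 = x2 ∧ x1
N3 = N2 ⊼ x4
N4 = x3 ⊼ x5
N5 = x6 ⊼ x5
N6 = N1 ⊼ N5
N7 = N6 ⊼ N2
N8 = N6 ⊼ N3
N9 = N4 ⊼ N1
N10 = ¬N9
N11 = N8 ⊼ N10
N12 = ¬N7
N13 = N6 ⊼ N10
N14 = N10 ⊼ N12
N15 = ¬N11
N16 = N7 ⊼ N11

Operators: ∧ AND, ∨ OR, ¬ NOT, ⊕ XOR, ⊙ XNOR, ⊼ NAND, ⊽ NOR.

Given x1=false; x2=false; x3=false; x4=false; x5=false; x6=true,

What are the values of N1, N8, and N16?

N1 = true, N8 = true, N16 = true

N1 = NOT x3 = NOT false = true
N2 = x2 AND x1 = false AND false = false
N3 = N2 NAND x4 = false NAND false = true
N4 = x3 NAND x5 = false NAND false = true
N5 = x6 NAND x5 = true NAND false = true
N6 = N1 NAND N5 = true NAND true = false
N7 = N6 NAND N2 = false NAND false = true
N8 = N6 NAND N3 = false NAND true = true
N9 = N4 NAND N1 = true NAND true = false
N10 = NOT N9 = NOT false = true
N11 = N8 NAND N10 = true NAND true = false
N16 = N7 NAND N11 = true NAND false = true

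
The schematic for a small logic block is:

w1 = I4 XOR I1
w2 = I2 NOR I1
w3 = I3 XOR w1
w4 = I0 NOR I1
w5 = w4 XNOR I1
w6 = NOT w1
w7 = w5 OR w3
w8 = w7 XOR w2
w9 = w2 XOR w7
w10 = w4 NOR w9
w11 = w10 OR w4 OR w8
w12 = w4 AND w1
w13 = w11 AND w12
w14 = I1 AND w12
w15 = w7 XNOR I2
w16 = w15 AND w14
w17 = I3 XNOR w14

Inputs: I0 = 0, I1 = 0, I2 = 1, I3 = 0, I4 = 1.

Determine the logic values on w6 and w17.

w6 = 0, w17 = 1

w1 = I4 XOR I1 = 1 XOR 0 = 1
w4 = I0 NOR I1 = 0 NOR 0 = 1
w6 = NOT w1 = NOT 1 = 0
w12 = w4 AND w1 = 1 AND 1 = 1
w14 = I1 AND w12 = 0 AND 1 = 0
w17 = I3 XNOR w14 = 0 XNOR 0 = 1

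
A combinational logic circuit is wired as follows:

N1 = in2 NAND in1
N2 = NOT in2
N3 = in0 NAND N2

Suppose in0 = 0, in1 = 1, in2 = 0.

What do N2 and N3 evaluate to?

N2 = NOT in2 = NOT 0 = 1
N3 = in0 NAND N2 = 0 NAND 1 = 1

N2 = 1; N3 = 1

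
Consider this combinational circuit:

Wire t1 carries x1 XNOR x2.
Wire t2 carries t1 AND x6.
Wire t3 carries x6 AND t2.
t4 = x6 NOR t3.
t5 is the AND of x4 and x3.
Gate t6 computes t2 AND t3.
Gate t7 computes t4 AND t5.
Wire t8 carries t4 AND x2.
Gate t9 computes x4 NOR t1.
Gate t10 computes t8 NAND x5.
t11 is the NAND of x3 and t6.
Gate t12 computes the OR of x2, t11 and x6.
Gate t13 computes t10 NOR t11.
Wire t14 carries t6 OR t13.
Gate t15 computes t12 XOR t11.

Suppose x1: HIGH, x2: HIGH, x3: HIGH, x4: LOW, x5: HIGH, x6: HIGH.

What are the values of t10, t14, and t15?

t10 = HIGH, t14 = HIGH, t15 = HIGH

t1 = x1 XNOR x2 = HIGH XNOR HIGH = HIGH
t2 = t1 AND x6 = HIGH AND HIGH = HIGH
t3 = x6 AND t2 = HIGH AND HIGH = HIGH
t4 = x6 NOR t3 = HIGH NOR HIGH = LOW
t6 = t2 AND t3 = HIGH AND HIGH = HIGH
t8 = t4 AND x2 = LOW AND HIGH = LOW
t10 = t8 NAND x5 = LOW NAND HIGH = HIGH
t11 = x3 NAND t6 = HIGH NAND HIGH = LOW
t12 = x2 OR t11 OR x6 = HIGH OR LOW OR HIGH = HIGH
t13 = t10 NOR t11 = HIGH NOR LOW = LOW
t14 = t6 OR t13 = HIGH OR LOW = HIGH
t15 = t12 XOR t11 = HIGH XOR LOW = HIGH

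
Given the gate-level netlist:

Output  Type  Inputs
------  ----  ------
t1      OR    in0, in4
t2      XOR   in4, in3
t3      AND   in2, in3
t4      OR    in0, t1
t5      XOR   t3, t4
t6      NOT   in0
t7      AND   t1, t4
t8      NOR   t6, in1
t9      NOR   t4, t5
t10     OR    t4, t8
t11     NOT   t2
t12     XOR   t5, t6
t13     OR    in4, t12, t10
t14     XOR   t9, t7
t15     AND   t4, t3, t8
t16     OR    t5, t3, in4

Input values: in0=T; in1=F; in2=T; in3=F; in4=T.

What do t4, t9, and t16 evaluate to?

t1 = in0 OR in4 = T OR T = T
t3 = in2 AND in3 = T AND F = F
t4 = in0 OR t1 = T OR T = T
t5 = t3 XOR t4 = F XOR T = T
t9 = t4 NOR t5 = T NOR T = F
t16 = t5 OR t3 OR in4 = T OR F OR T = T

t4 = T, t9 = F, t16 = T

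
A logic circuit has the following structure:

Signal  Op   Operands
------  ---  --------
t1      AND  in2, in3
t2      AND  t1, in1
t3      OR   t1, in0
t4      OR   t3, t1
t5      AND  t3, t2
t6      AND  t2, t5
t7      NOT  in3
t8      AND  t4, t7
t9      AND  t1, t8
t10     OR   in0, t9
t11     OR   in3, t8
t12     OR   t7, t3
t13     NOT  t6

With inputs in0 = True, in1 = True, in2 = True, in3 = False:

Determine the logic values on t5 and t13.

t1 = in2 AND in3 = True AND False = False
t2 = t1 AND in1 = False AND True = False
t3 = t1 OR in0 = False OR True = True
t5 = t3 AND t2 = True AND False = False
t6 = t2 AND t5 = False AND False = False
t13 = NOT t6 = NOT False = True

t5 = False; t13 = True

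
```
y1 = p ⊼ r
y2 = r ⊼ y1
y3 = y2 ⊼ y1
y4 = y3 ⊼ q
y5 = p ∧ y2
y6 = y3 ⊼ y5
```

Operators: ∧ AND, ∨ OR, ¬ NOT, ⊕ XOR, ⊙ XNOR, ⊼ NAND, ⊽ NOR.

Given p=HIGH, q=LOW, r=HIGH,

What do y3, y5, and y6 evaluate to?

y3 = HIGH; y5 = HIGH; y6 = LOW

y1 = p NAND r = HIGH NAND HIGH = LOW
y2 = r NAND y1 = HIGH NAND LOW = HIGH
y3 = y2 NAND y1 = HIGH NAND LOW = HIGH
y5 = p AND y2 = HIGH AND HIGH = HIGH
y6 = y3 NAND y5 = HIGH NAND HIGH = LOW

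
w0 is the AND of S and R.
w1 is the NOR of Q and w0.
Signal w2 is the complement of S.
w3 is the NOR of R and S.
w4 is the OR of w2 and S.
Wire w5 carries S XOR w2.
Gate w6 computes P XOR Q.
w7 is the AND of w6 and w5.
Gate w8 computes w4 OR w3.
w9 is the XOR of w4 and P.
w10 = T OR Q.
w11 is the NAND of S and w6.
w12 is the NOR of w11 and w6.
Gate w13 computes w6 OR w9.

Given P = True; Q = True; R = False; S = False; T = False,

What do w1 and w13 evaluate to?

w1 = False, w13 = False

w0 = S AND R = False AND False = False
w1 = Q NOR w0 = True NOR False = False
w2 = NOT S = NOT False = True
w4 = w2 OR S = True OR False = True
w6 = P XOR Q = True XOR True = False
w9 = w4 XOR P = True XOR True = False
w13 = w6 OR w9 = False OR False = False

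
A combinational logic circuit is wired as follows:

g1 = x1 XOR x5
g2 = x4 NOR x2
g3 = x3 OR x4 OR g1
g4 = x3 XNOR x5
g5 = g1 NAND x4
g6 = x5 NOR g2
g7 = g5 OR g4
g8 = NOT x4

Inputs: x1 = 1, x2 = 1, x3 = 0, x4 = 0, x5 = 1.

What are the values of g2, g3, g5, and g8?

g1 = x1 XOR x5 = 1 XOR 1 = 0
g2 = x4 NOR x2 = 0 NOR 1 = 0
g3 = x3 OR x4 OR g1 = 0 OR 0 OR 0 = 0
g5 = g1 NAND x4 = 0 NAND 0 = 1
g8 = NOT x4 = NOT 0 = 1

g2 = 0, g3 = 0, g5 = 1, g8 = 1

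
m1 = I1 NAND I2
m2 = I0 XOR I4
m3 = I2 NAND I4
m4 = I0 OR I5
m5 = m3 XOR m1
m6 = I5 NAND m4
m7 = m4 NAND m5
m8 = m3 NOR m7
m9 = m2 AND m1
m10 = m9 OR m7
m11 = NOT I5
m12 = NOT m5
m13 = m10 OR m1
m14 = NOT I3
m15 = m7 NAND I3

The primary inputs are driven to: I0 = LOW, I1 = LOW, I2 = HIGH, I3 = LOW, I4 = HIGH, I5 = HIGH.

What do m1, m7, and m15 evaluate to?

m1 = HIGH  m7 = LOW  m15 = HIGH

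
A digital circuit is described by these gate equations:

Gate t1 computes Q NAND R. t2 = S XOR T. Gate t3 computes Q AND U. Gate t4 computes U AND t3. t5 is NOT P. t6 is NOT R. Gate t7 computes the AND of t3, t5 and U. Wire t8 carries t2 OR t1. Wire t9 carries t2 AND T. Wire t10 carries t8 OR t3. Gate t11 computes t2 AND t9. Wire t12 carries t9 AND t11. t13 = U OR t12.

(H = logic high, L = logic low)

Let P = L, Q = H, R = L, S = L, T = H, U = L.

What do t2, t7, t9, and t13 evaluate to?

t2 = S XOR T = L XOR H = H
t3 = Q AND U = H AND L = L
t5 = NOT P = NOT L = H
t7 = t3 AND t5 AND U = L AND H AND L = L
t9 = t2 AND T = H AND H = H
t11 = t2 AND t9 = H AND H = H
t12 = t9 AND t11 = H AND H = H
t13 = U OR t12 = L OR H = H

t2 = H; t7 = L; t9 = H; t13 = H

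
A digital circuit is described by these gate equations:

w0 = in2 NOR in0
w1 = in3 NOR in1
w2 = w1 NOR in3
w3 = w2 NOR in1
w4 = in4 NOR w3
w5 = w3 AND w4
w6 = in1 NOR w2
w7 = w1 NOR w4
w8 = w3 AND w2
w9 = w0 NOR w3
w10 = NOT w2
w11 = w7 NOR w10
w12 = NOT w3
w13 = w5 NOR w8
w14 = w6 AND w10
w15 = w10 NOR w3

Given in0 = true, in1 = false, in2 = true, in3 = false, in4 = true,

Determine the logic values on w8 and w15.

w1 = in3 NOR in1 = false NOR false = true
w2 = w1 NOR in3 = true NOR false = false
w3 = w2 NOR in1 = false NOR false = true
w8 = w3 AND w2 = true AND false = false
w10 = NOT w2 = NOT false = true
w15 = w10 NOR w3 = true NOR true = false

w8 = false  w15 = false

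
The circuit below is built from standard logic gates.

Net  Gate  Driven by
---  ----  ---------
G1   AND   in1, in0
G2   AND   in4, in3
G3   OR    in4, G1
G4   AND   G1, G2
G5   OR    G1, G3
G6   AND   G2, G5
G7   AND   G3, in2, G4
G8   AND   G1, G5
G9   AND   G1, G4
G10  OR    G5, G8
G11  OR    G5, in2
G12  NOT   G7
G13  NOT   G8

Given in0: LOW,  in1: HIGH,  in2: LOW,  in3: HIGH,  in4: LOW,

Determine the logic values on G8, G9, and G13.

G1 = in1 AND in0 = HIGH AND LOW = LOW
G2 = in4 AND in3 = LOW AND HIGH = LOW
G3 = in4 OR G1 = LOW OR LOW = LOW
G4 = G1 AND G2 = LOW AND LOW = LOW
G5 = G1 OR G3 = LOW OR LOW = LOW
G8 = G1 AND G5 = LOW AND LOW = LOW
G9 = G1 AND G4 = LOW AND LOW = LOW
G13 = NOT G8 = NOT LOW = HIGH

G8 = LOW  G9 = LOW  G13 = HIGH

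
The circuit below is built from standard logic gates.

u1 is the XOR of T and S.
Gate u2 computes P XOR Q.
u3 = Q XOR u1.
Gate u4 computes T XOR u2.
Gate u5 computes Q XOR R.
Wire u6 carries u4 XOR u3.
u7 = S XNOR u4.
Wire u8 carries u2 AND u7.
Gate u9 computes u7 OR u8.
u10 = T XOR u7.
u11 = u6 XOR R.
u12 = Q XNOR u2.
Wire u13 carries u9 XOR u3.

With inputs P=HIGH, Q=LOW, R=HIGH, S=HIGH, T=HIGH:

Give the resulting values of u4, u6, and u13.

u4 = LOW; u6 = LOW; u13 = LOW

u1 = T XOR S = HIGH XOR HIGH = LOW
u2 = P XOR Q = HIGH XOR LOW = HIGH
u3 = Q XOR u1 = LOW XOR LOW = LOW
u4 = T XOR u2 = HIGH XOR HIGH = LOW
u6 = u4 XOR u3 = LOW XOR LOW = LOW
u7 = S XNOR u4 = HIGH XNOR LOW = LOW
u8 = u2 AND u7 = HIGH AND LOW = LOW
u9 = u7 OR u8 = LOW OR LOW = LOW
u13 = u9 XOR u3 = LOW XOR LOW = LOW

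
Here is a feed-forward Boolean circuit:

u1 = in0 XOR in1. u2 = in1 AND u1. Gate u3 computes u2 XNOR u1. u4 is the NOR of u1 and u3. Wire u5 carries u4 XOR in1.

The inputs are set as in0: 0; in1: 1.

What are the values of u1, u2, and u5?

u1 = 1; u2 = 1; u5 = 1

u1 = in0 XOR in1 = 0 XOR 1 = 1
u2 = in1 AND u1 = 1 AND 1 = 1
u3 = u2 XNOR u1 = 1 XNOR 1 = 1
u4 = u1 NOR u3 = 1 NOR 1 = 0
u5 = u4 XOR in1 = 0 XOR 1 = 1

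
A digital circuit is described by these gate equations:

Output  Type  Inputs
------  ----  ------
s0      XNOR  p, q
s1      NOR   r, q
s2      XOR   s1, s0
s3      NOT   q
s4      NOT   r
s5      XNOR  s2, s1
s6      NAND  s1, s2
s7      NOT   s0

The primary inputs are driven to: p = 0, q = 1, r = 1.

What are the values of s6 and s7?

s0 = p XNOR q = 0 XNOR 1 = 0
s1 = r NOR q = 1 NOR 1 = 0
s2 = s1 XOR s0 = 0 XOR 0 = 0
s6 = s1 NAND s2 = 0 NAND 0 = 1
s7 = NOT s0 = NOT 0 = 1

s6 = 1; s7 = 1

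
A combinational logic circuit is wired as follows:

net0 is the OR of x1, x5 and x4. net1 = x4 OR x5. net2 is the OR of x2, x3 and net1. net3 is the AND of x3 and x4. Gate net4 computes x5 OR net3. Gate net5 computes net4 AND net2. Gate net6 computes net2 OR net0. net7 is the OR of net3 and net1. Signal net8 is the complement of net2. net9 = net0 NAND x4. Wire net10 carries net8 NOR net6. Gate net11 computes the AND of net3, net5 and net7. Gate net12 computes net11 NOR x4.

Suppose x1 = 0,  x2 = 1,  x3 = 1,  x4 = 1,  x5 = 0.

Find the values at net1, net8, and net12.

net1 = 1; net8 = 0; net12 = 0

net1 = x4 OR x5 = 1 OR 0 = 1
net2 = x2 OR x3 OR net1 = 1 OR 1 OR 1 = 1
net3 = x3 AND x4 = 1 AND 1 = 1
net4 = x5 OR net3 = 0 OR 1 = 1
net5 = net4 AND net2 = 1 AND 1 = 1
net7 = net3 OR net1 = 1 OR 1 = 1
net8 = NOT net2 = NOT 1 = 0
net11 = net3 AND net5 AND net7 = 1 AND 1 AND 1 = 1
net12 = net11 NOR x4 = 1 NOR 1 = 0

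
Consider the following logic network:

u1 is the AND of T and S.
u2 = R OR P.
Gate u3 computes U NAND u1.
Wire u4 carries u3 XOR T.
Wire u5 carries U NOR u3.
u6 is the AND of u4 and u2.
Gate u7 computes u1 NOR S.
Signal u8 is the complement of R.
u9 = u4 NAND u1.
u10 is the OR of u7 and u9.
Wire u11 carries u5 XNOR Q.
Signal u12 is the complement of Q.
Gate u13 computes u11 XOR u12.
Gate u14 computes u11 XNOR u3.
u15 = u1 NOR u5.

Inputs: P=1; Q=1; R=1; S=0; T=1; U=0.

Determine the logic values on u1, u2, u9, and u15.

u1 = 0; u2 = 1; u9 = 1; u15 = 1

u1 = T AND S = 1 AND 0 = 0
u2 = R OR P = 1 OR 1 = 1
u3 = U NAND u1 = 0 NAND 0 = 1
u4 = u3 XOR T = 1 XOR 1 = 0
u5 = U NOR u3 = 0 NOR 1 = 0
u9 = u4 NAND u1 = 0 NAND 0 = 1
u15 = u1 NOR u5 = 0 NOR 0 = 1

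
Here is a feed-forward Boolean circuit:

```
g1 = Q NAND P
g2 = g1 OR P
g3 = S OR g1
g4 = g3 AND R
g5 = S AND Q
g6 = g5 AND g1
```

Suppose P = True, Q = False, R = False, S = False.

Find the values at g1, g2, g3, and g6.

g1 = Q NAND P = False NAND True = True
g2 = g1 OR P = True OR True = True
g3 = S OR g1 = False OR True = True
g5 = S AND Q = False AND False = False
g6 = g5 AND g1 = False AND True = False

g1 = True, g2 = True, g3 = True, g6 = False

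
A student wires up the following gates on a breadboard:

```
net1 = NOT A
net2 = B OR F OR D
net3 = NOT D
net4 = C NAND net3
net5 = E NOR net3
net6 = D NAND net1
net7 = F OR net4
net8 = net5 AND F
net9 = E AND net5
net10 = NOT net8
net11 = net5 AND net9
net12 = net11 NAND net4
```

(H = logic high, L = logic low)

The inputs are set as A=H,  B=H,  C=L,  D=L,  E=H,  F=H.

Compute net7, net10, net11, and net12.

net7 = H, net10 = H, net11 = L, net12 = H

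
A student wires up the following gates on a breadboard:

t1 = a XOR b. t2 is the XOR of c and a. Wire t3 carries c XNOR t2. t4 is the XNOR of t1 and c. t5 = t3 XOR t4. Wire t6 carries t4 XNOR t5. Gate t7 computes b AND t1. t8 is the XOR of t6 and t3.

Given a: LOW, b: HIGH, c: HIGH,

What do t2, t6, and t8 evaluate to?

t1 = a XOR b = LOW XOR HIGH = HIGH
t2 = c XOR a = HIGH XOR LOW = HIGH
t3 = c XNOR t2 = HIGH XNOR HIGH = HIGH
t4 = t1 XNOR c = HIGH XNOR HIGH = HIGH
t5 = t3 XOR t4 = HIGH XOR HIGH = LOW
t6 = t4 XNOR t5 = HIGH XNOR LOW = LOW
t8 = t6 XOR t3 = LOW XOR HIGH = HIGH

t2 = HIGH, t6 = LOW, t8 = HIGH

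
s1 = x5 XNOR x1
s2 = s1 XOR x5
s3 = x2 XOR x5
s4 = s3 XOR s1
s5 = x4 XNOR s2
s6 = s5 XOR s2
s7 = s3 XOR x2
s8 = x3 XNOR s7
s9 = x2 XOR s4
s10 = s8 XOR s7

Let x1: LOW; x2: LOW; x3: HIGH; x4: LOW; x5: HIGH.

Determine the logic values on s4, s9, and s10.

s4 = HIGH  s9 = HIGH  s10 = LOW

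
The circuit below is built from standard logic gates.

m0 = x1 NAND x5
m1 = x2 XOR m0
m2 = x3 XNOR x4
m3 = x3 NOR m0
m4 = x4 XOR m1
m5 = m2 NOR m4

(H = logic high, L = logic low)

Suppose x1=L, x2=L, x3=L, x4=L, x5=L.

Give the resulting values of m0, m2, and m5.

m0 = H  m2 = H  m5 = L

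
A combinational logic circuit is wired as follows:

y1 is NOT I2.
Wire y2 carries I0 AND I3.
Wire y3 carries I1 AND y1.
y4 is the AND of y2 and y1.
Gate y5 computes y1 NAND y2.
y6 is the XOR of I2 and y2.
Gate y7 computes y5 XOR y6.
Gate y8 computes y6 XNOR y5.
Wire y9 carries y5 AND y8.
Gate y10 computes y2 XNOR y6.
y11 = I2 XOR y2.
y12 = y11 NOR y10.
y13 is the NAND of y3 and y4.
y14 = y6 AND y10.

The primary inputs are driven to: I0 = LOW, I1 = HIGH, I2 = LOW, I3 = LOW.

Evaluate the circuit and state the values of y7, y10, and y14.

y7 = HIGH, y10 = HIGH, y14 = LOW

y1 = NOT I2 = NOT LOW = HIGH
y2 = I0 AND I3 = LOW AND LOW = LOW
y5 = y1 NAND y2 = HIGH NAND LOW = HIGH
y6 = I2 XOR y2 = LOW XOR LOW = LOW
y7 = y5 XOR y6 = HIGH XOR LOW = HIGH
y10 = y2 XNOR y6 = LOW XNOR LOW = HIGH
y14 = y6 AND y10 = LOW AND HIGH = LOW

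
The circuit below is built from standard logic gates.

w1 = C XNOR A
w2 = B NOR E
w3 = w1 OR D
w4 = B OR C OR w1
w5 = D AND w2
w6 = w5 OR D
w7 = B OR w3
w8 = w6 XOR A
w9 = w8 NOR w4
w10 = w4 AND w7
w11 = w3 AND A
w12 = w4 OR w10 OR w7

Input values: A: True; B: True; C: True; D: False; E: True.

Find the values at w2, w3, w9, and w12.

w1 = C XNOR A = True XNOR True = True
w2 = B NOR E = True NOR True = False
w3 = w1 OR D = True OR False = True
w4 = B OR C OR w1 = True OR True OR True = True
w5 = D AND w2 = False AND False = False
w6 = w5 OR D = False OR False = False
w7 = B OR w3 = True OR True = True
w8 = w6 XOR A = False XOR True = True
w9 = w8 NOR w4 = True NOR True = False
w10 = w4 AND w7 = True AND True = True
w12 = w4 OR w10 OR w7 = True OR True OR True = True

w2 = False; w3 = True; w9 = False; w12 = True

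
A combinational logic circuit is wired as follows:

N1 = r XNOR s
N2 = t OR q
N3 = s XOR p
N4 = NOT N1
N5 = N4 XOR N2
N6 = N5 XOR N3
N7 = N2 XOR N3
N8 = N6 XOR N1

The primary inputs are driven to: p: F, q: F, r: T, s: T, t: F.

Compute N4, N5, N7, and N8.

N4 = F; N5 = F; N7 = T; N8 = F

N1 = r XNOR s = T XNOR T = T
N2 = t OR q = F OR F = F
N3 = s XOR p = T XOR F = T
N4 = NOT N1 = NOT T = F
N5 = N4 XOR N2 = F XOR F = F
N6 = N5 XOR N3 = F XOR T = T
N7 = N2 XOR N3 = F XOR T = T
N8 = N6 XOR N1 = T XOR T = F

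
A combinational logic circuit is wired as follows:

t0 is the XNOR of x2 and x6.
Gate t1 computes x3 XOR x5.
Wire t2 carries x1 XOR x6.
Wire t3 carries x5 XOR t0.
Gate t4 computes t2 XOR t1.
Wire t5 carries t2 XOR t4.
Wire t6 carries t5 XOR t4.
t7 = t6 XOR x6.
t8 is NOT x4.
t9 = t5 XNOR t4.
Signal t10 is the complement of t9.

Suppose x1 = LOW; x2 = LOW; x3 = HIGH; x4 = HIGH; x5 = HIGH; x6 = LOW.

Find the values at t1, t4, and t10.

t1 = LOW, t4 = LOW, t10 = LOW

t1 = x3 XOR x5 = HIGH XOR HIGH = LOW
t2 = x1 XOR x6 = LOW XOR LOW = LOW
t4 = t2 XOR t1 = LOW XOR LOW = LOW
t5 = t2 XOR t4 = LOW XOR LOW = LOW
t9 = t5 XNOR t4 = LOW XNOR LOW = HIGH
t10 = NOT t9 = NOT HIGH = LOW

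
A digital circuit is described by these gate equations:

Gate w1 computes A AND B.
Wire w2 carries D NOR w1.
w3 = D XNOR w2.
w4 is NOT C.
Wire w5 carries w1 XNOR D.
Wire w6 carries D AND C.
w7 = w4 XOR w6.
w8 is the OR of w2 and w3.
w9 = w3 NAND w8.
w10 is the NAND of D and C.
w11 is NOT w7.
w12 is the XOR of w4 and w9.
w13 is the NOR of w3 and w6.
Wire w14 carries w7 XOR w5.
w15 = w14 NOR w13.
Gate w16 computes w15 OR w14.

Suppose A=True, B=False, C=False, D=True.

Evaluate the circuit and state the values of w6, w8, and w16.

w1 = A AND B = True AND False = False
w2 = D NOR w1 = True NOR False = False
w3 = D XNOR w2 = True XNOR False = False
w4 = NOT C = NOT False = True
w5 = w1 XNOR D = False XNOR True = False
w6 = D AND C = True AND False = False
w7 = w4 XOR w6 = True XOR False = True
w8 = w2 OR w3 = False OR False = False
w13 = w3 NOR w6 = False NOR False = True
w14 = w7 XOR w5 = True XOR False = True
w15 = w14 NOR w13 = True NOR True = False
w16 = w15 OR w14 = False OR True = True

w6 = False  w8 = False  w16 = True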